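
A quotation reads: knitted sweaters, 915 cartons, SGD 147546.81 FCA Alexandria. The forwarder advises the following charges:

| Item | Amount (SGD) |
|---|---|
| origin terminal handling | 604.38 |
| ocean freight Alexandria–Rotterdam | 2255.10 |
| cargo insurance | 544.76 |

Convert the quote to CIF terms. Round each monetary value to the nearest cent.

CIF price: SGD 150951.05

From FCA to CIF, the seller additionally bears: origin terminal, freight, insurance.
CIF price = 147546.81 + 604.38 + 2255.10 + 544.76 = 150951.05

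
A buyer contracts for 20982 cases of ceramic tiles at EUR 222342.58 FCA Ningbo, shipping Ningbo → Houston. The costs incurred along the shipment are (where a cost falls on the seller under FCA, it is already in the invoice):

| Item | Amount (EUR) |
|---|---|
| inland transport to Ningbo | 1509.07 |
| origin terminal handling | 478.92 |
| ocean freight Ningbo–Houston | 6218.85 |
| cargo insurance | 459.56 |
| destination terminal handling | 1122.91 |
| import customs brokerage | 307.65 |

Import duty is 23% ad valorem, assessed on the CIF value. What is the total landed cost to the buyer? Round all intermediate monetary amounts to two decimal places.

FCA: the seller delivers export-cleared goods to the carrier; the buyer bears costs from that point.
Already in the invoice (seller's account under FCA): inland to port — exclude.
CIF value = FCA price + origin terminal + freight + insurance = 222342.58 + 478.92 + 6218.85 + 459.56 = 229499.91
Import duty = 229499.91 × 23% = 52784.98
Buyer bears: origin terminal 478.92 + freight 6218.85 + insurance 459.56 + destination terminal 1122.91 + brokerage 307.65 + duty 52784.98 = 61372.87
Landed cost = invoice 222342.58 + 61372.87 = 283715.45

Total landed cost: EUR 283715.45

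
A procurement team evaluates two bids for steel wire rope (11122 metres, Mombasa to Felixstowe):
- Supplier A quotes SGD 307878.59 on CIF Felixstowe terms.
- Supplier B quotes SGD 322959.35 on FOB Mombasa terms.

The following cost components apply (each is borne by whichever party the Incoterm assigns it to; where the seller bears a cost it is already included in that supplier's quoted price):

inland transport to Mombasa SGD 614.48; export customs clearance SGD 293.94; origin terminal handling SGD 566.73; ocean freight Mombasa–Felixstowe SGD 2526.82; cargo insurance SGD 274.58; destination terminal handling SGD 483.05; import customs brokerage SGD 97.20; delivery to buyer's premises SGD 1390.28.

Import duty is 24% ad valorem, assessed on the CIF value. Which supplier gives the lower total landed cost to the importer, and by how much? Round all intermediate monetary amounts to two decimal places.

Supplier A (CIF):
The CIF price already equals the CIF value: 307878.59
Import duty = 307878.59 × 24% = 73890.86
Buyer bears (A): 483.05 + 97.20 + 1390.28 = 1970.53
Landed cost (A) = invoice 307878.59 + 1970.53 + duty 73890.86 = 383739.98
Supplier B (FOB):
CIF value = FOB price + freight + insurance = 322959.35 + 2526.82 + 274.58 = 325760.75
Import duty = 325760.75 × 24% = 78182.58
Buyer bears (B): 2526.82 + 274.58 + 483.05 + 97.20 + 1390.28 = 4771.93
Landed cost (B) = invoice 322959.35 + 4771.93 + duty 78182.58 = 405913.86
Difference = |383739.98 − 405913.86| = 22173.88

Supplier A is cheaper by SGD 22173.88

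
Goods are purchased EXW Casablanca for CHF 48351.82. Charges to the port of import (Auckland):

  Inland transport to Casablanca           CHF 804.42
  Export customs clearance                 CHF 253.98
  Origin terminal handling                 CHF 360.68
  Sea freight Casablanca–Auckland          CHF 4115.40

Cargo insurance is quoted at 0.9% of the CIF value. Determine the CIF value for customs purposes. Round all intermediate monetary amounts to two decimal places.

Let C be the CIF value. C = EXW price + pre-shipment costs + freight + 0.9% × C
C − 0.9% × C = 48351.82 + 804.42 + 253.98 + 360.68 + 4115.40
0.991 × C = 53886.30
C = 53886.30 / 0.991 = 54375.68
Insurance premium = 0.9% × 54375.68 = 489.38

CIF value: CHF 54375.68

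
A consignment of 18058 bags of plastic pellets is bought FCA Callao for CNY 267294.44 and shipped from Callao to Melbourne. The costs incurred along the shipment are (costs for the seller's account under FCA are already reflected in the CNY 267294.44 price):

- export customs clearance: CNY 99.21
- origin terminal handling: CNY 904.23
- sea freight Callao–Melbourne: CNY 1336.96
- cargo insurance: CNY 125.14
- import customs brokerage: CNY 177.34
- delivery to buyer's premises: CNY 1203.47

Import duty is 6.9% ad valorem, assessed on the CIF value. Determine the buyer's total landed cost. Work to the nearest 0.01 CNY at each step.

FCA: the seller delivers export-cleared goods to the carrier; the buyer bears costs from that point.
Already in the invoice (seller's account under FCA): export clearance — exclude.
CIF value = FCA price + origin terminal + freight + insurance = 267294.44 + 904.23 + 1336.96 + 125.14 = 269660.77
Import duty = 269660.77 × 6.9% = 18606.59
Buyer bears: origin terminal 904.23 + freight 1336.96 + insurance 125.14 + brokerage 177.34 + delivery 1203.47 + duty 18606.59 = 22353.73
Landed cost = invoice 267294.44 + 22353.73 = 289648.17

Total landed cost: CNY 289648.17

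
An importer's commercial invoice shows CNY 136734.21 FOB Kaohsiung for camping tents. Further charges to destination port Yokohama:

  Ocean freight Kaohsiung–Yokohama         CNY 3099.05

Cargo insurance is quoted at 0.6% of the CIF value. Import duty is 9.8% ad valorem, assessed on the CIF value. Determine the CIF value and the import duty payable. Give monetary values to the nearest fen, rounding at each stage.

CIF value: CNY 140677.32; import duty: CNY 13786.38

Let C be the CIF value. C = FOB price + freight + 0.6% × C
C − 0.6% × C = 136734.21 + 3099.05
0.994 × C = 139833.26
C = 139833.26 / 0.994 = 140677.32
Insurance premium = 0.6% × 140677.32 = 844.06
Import duty = 140677.32 × 9.8% = 13786.38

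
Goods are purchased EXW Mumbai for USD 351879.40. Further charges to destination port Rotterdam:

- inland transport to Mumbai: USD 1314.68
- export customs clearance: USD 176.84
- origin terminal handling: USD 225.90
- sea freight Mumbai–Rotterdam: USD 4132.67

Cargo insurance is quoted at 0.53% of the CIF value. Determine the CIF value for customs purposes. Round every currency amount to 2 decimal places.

CIF value: USD 359635.56

Let C be the CIF value. C = EXW price + pre-shipment costs + freight + 0.53% × C
C − 0.53% × C = 351879.40 + 1314.68 + 176.84 + 225.90 + 4132.67
0.9947 × C = 357729.49
C = 357729.49 / 0.9947 = 359635.56
Insurance premium = 0.53% × 359635.56 = 1906.07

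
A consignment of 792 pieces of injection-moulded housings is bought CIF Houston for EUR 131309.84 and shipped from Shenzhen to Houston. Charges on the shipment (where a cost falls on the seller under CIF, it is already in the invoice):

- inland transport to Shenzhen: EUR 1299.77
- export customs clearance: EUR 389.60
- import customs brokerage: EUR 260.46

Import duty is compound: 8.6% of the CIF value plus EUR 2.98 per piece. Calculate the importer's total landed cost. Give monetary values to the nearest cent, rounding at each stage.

Total landed cost: EUR 145223.11

CIF: the seller pays costs through ocean freight and marine insurance to the destination port.
Already in the invoice (seller's account under CIF): inland to port, export clearance — exclude.
The CIF price already equals the CIF value: 131309.84
Ad valorem component: 131309.84 × 8.6% = 11292.65
Specific component: 792 × 2.98 = 2360.16
Import duty = 11292.65 + 2360.16 = 13652.81
Buyer bears: brokerage 260.46 + duty 13652.81 = 13913.27
Landed cost = invoice 131309.84 + 13913.27 = 145223.11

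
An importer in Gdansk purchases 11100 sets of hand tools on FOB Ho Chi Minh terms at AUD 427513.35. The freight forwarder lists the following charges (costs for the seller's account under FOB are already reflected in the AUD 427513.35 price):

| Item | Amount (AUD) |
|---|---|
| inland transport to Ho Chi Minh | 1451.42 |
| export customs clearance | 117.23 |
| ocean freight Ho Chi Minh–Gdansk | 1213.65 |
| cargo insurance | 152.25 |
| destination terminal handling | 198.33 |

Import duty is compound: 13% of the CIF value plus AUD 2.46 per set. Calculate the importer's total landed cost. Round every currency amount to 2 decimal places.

Total landed cost: AUD 512137.88

FOB: the seller bears costs until goods are on board at the origin port; the buyer bears freight, insurance and all costs thereafter.
Already in the invoice (seller's account under FOB): inland to port, export clearance — exclude.
CIF value = FOB price + freight + insurance = 427513.35 + 1213.65 + 152.25 = 428879.25
Ad valorem component: 428879.25 × 13% = 55754.30
Specific component: 11100 × 2.46 = 27306.00
Import duty = 55754.30 + 27306.00 = 83060.30
Buyer bears: freight 1213.65 + insurance 152.25 + destination terminal 198.33 + duty 83060.30 = 84624.53
Landed cost = invoice 427513.35 + 84624.53 = 512137.88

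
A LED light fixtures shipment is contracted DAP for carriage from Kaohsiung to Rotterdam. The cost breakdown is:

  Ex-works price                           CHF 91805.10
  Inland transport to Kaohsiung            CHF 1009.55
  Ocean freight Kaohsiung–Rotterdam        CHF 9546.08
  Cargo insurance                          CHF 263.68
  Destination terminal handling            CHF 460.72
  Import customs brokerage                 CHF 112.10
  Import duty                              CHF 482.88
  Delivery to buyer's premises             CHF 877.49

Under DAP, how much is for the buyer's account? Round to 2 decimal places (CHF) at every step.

Buyer's account: CHF 594.98

DAP: the seller bears all costs to the named destination except import duty and clearance.
Seller's account: goods 91805.10 + inland to port 1009.55 + freight 9546.08 + insurance 263.68 + destination terminal 460.72 + delivery 877.49 = 103962.62
Buyer's account: brokerage 112.10 + duty 482.88 = 594.98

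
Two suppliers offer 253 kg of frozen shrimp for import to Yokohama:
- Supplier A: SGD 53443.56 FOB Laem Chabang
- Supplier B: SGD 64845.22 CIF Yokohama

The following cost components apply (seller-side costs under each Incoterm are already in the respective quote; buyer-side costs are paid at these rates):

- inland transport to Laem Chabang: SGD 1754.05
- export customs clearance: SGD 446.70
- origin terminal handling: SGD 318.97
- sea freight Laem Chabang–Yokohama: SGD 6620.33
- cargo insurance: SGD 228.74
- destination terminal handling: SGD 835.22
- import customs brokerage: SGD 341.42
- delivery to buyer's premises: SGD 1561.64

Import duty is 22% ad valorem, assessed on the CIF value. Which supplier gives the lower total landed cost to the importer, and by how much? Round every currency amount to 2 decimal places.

Supplier A is cheaper by SGD 5554.16

Supplier A (FOB):
CIF value = FOB price + freight + insurance = 53443.56 + 6620.33 + 228.74 = 60292.63
Import duty = 60292.63 × 22% = 13264.38
Buyer bears (A): 6620.33 + 228.74 + 835.22 + 341.42 + 1561.64 = 9587.35
Landed cost (A) = invoice 53443.56 + 9587.35 + duty 13264.38 = 76295.29
Supplier B (CIF):
The CIF price already equals the CIF value: 64845.22
Import duty = 64845.22 × 22% = 14265.95
Buyer bears (B): 835.22 + 341.42 + 1561.64 = 2738.28
Landed cost (B) = invoice 64845.22 + 2738.28 + duty 14265.95 = 81849.45
Difference = |76295.29 − 81849.45| = 5554.16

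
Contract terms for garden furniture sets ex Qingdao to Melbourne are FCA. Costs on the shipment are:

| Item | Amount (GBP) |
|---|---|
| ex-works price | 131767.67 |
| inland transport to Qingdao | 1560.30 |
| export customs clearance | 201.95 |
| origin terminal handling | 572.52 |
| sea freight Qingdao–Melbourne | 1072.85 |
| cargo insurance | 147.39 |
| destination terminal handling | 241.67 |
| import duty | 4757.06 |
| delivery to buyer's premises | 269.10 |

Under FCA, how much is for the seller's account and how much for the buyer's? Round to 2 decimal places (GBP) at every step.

FCA: the seller delivers export-cleared goods to the carrier; the buyer bears costs from that point.
Seller's account: goods 131767.67 + inland to port 1560.30 + export clearance 201.95 = 133529.92
Buyer's account: origin terminal 572.52 + freight 1072.85 + insurance 147.39 + destination terminal 241.67 + duty 4757.06 + delivery 269.10 = 7060.59

Seller: GBP 133529.92; buyer: GBP 7060.59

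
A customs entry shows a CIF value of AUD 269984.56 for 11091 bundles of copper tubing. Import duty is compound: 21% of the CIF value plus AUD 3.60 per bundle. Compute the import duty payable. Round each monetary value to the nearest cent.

Import duty: AUD 96624.36

Ad valorem component: 269984.56 × 21% = 56696.76
Specific component: 11091 × 3.60 = 39927.60
Import duty = 56696.76 + 39927.60 = 96624.36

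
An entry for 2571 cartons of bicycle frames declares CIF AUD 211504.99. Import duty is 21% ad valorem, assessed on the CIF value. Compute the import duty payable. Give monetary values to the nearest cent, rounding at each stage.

Import duty = 211504.99 × 21% = 44416.05

Import duty: AUD 44416.05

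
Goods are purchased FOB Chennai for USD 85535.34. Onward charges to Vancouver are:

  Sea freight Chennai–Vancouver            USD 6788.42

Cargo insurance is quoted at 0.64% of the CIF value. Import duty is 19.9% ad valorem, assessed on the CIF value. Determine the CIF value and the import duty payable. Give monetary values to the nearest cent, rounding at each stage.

Let C be the CIF value. C = FOB price + freight + 0.64% × C
C − 0.64% × C = 85535.34 + 6788.42
0.9936 × C = 92323.76
C = 92323.76 / 0.9936 = 92918.44
Insurance premium = 0.64% × 92918.44 = 594.68
Import duty = 92918.44 × 19.9% = 18490.77

CIF value: USD 92918.44; import duty: USD 18490.77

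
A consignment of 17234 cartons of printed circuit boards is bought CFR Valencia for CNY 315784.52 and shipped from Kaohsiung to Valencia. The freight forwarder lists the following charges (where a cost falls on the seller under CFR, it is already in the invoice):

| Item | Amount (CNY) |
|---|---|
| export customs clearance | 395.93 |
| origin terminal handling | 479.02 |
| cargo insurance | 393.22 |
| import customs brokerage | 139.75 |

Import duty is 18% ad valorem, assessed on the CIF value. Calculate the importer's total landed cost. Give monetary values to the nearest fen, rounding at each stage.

CFR: the seller pays costs through ocean freight to the destination port, but not insurance.
Already in the invoice (seller's account under CFR): export clearance, origin terminal — exclude.
CIF value = CFR price + insurance = 315784.52 + 393.22 = 316177.74
Import duty = 316177.74 × 18% = 56911.99
Buyer bears: insurance 393.22 + brokerage 139.75 + duty 56911.99 = 57444.96
Landed cost = invoice 315784.52 + 57444.96 = 373229.48

Total landed cost: CNY 373229.48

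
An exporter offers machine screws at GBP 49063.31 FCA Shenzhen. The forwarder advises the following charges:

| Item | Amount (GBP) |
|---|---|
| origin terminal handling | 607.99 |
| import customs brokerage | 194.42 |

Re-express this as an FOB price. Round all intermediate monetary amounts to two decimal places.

FOB price: GBP 49671.30

Not relevant to the conversion: brokerage — on the buyer under both terms; not part of either seller's price.
From FCA to FOB, the seller additionally bears: origin terminal.
FOB price = 49063.31 + 607.99 = 49671.30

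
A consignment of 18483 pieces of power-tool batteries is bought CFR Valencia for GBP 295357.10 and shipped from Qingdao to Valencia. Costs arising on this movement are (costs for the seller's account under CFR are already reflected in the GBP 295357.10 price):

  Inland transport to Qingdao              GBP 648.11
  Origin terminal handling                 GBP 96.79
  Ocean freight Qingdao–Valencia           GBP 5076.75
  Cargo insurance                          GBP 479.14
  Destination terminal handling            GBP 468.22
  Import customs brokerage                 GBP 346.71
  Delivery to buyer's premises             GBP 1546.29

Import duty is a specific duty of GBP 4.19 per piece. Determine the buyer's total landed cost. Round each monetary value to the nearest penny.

CFR: the seller pays costs through ocean freight to the destination port, but not insurance.
Already in the invoice (seller's account under CFR): inland to port, origin terminal, freight — exclude.
CIF value = CFR price + insurance = 295357.10 + 479.14 = 295836.24
Import duty = 18483 × 4.19 = 77443.77
Buyer bears: insurance 479.14 + destination terminal 468.22 + brokerage 346.71 + delivery 1546.29 + duty 77443.77 = 80284.13
Landed cost = invoice 295357.10 + 80284.13 = 375641.23

Total landed cost: GBP 375641.23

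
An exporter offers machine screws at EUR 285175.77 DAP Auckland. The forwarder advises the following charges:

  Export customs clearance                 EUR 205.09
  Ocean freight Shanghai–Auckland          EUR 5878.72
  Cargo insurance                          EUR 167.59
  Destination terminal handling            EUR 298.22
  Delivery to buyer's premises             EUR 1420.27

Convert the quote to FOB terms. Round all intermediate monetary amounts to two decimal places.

Not relevant to the conversion: export clearance — on the seller under both DAP and FOB; already in the DAP price and stays in the FOB price.
From DAP to FOB, the seller no longer bears: freight, insurance, destination terminal, delivery.
FOB price = 285175.77 − 5878.72 − 167.59 − 298.22 − 1420.27 = 277410.97

FOB price: EUR 277410.97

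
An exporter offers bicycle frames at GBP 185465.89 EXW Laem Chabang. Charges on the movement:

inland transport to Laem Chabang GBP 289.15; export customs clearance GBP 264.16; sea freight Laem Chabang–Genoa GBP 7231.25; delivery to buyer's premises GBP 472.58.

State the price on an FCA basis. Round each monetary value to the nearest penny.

Not relevant to the conversion: delivery, freight — on the buyer under both terms; not part of either seller's price.
From EXW to FCA, the seller additionally bears: inland to port, export clearance.
FCA price = 185465.89 + 289.15 + 264.16 = 186019.20

FCA price: GBP 186019.20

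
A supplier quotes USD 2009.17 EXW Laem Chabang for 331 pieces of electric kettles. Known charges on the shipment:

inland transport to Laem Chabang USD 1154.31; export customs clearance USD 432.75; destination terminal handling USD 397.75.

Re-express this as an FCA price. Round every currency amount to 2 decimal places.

Not relevant to the conversion: destination terminal — on the buyer under both terms; not part of either seller's price.
From EXW to FCA, the seller additionally bears: inland to port, export clearance.
FCA price = 2009.17 + 1154.31 + 432.75 = 3596.23

FCA price: USD 3596.23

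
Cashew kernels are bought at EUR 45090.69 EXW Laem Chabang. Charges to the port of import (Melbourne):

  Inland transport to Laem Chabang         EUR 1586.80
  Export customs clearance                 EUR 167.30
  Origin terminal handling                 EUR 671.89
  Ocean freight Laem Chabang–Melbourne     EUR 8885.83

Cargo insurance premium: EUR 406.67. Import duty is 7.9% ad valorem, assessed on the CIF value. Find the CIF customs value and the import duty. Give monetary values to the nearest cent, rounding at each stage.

CIF value: EUR 56809.18; import duty: EUR 4487.93

CIF = EXW price + pre-shipment costs + freight + insurance
CIF = 45090.69 + 1586.80 + 167.30 + 671.89 + 8885.83 + 406.67 = 56809.18
Import duty = 56809.18 × 7.9% = 4487.93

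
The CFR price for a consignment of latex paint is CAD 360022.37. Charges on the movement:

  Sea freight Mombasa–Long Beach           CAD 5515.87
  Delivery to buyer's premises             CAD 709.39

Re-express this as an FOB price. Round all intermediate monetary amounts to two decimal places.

FOB price: CAD 354506.50

Not relevant to the conversion: delivery — on the buyer under both terms; not part of either seller's price.
From CFR to FOB, the seller no longer bears: freight.
FOB price = 360022.37 − 5515.87 = 354506.50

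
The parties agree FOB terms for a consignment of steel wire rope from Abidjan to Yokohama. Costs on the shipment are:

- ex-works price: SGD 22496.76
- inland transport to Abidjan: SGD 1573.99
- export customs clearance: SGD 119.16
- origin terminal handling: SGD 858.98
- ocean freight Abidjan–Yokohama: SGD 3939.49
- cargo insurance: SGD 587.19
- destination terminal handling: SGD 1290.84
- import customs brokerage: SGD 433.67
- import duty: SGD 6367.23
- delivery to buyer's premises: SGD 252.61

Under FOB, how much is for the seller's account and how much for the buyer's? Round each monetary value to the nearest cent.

FOB: the seller bears costs until goods are on board at the origin port; the buyer bears freight, insurance and all costs thereafter.
Seller's account: goods 22496.76 + inland to port 1573.99 + export clearance 119.16 + origin terminal 858.98 = 25048.89
Buyer's account: freight 3939.49 + insurance 587.19 + destination terminal 1290.84 + brokerage 433.67 + duty 6367.23 + delivery 252.61 = 12871.03

Seller: SGD 25048.89; buyer: SGD 12871.03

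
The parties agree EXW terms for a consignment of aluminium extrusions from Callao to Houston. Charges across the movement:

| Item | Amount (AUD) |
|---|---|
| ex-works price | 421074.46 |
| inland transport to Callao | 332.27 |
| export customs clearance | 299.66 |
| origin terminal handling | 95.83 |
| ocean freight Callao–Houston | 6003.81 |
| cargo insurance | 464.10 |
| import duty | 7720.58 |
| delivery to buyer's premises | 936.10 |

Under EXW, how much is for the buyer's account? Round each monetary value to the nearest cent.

EXW: the seller makes goods available at their premises; the buyer bears all onward costs.
Seller's account: goods 421074.46 = 421074.46
Buyer's account: inland to port 332.27 + export clearance 299.66 + origin terminal 95.83 + freight 6003.81 + insurance 464.10 + duty 7720.58 + delivery 936.10 = 15852.35

Buyer's account: AUD 15852.35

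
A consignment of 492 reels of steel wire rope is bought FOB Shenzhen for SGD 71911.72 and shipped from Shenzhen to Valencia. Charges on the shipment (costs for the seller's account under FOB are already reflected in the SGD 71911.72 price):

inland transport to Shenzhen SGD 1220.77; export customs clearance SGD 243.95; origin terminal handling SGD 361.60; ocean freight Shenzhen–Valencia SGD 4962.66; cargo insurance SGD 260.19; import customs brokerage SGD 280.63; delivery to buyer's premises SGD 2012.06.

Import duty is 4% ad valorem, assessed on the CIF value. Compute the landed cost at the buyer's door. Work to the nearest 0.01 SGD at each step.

Total landed cost: SGD 82512.64

FOB: the seller bears costs until goods are on board at the origin port; the buyer bears freight, insurance and all costs thereafter.
Already in the invoice (seller's account under FOB): inland to port, export clearance, origin terminal — exclude.
CIF value = FOB price + freight + insurance = 71911.72 + 4962.66 + 260.19 = 77134.57
Import duty = 77134.57 × 4% = 3085.38
Buyer bears: freight 4962.66 + insurance 260.19 + brokerage 280.63 + delivery 2012.06 + duty 3085.38 = 10600.92
Landed cost = invoice 71911.72 + 10600.92 = 82512.64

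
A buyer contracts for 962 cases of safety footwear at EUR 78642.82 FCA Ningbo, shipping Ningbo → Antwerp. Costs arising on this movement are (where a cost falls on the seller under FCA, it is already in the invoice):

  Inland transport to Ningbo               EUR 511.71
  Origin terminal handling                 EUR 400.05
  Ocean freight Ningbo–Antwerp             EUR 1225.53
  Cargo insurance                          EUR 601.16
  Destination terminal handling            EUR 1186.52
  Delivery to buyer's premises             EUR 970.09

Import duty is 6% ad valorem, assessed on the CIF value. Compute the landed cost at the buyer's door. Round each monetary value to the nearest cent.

FCA: the seller delivers export-cleared goods to the carrier; the buyer bears costs from that point.
Already in the invoice (seller's account under FCA): inland to port — exclude.
CIF value = FCA price + origin terminal + freight + insurance = 78642.82 + 400.05 + 1225.53 + 601.16 = 80869.56
Import duty = 80869.56 × 6% = 4852.17
Buyer bears: origin terminal 400.05 + freight 1225.53 + insurance 601.16 + destination terminal 1186.52 + delivery 970.09 + duty 4852.17 = 9235.52
Landed cost = invoice 78642.82 + 9235.52 = 87878.34

Total landed cost: EUR 87878.34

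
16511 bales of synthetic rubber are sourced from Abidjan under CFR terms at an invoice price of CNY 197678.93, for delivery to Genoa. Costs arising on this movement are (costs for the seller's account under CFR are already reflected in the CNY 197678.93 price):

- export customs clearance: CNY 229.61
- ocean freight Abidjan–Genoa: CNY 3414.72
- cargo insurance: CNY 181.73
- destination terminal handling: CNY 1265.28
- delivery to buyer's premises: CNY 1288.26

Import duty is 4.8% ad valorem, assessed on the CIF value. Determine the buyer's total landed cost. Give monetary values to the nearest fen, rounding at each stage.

Total landed cost: CNY 209911.51

CFR: the seller pays costs through ocean freight to the destination port, but not insurance.
Already in the invoice (seller's account under CFR): export clearance, freight — exclude.
CIF value = CFR price + insurance = 197678.93 + 181.73 = 197860.66
Import duty = 197860.66 × 4.8% = 9497.31
Buyer bears: insurance 181.73 + destination terminal 1265.28 + delivery 1288.26 + duty 9497.31 = 12232.58
Landed cost = invoice 197678.93 + 12232.58 = 209911.51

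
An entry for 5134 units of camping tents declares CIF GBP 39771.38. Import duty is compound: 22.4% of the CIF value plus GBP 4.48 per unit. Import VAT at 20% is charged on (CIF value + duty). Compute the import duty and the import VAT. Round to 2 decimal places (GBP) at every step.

Import duty: GBP 31909.11; import VAT: GBP 14336.10

Ad valorem component: 39771.38 × 22.4% = 8908.79
Specific component: 5134 × 4.48 = 23000.32
Import duty = 8908.79 + 23000.32 = 31909.11
VAT base = CIF + duty = 39771.38 + 31909.11 = 71680.49
Import VAT = 71680.49 × 20% = 14336.10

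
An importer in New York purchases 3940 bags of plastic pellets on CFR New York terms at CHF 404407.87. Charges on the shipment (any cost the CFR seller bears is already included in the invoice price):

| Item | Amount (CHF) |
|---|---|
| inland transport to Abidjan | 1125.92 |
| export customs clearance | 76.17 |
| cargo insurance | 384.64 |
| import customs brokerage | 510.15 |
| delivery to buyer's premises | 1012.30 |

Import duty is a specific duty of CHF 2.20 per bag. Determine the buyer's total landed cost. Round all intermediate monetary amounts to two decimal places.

Total landed cost: CHF 414982.96

CFR: the seller pays costs through ocean freight to the destination port, but not insurance.
Already in the invoice (seller's account under CFR): inland to port, export clearance — exclude.
CIF value = CFR price + insurance = 404407.87 + 384.64 = 404792.51
Import duty = 3940 × 2.20 = 8668.00
Buyer bears: insurance 384.64 + brokerage 510.15 + delivery 1012.30 + duty 8668.00 = 10575.09
Landed cost = invoice 404407.87 + 10575.09 = 414982.96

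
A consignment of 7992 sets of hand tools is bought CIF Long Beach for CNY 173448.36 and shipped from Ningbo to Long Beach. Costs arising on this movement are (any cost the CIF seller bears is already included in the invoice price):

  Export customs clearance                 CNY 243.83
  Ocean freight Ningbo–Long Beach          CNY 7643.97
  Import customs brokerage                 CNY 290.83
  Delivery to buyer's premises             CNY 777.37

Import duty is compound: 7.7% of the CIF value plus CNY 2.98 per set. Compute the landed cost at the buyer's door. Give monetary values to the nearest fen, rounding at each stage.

CIF: the seller pays costs through ocean freight and marine insurance to the destination port.
Already in the invoice (seller's account under CIF): export clearance, freight — exclude.
The CIF price already equals the CIF value: 173448.36
Ad valorem component: 173448.36 × 7.7% = 13355.52
Specific component: 7992 × 2.98 = 23816.16
Import duty = 13355.52 + 23816.16 = 37171.68
Buyer bears: brokerage 290.83 + delivery 777.37 + duty 37171.68 = 38239.88
Landed cost = invoice 173448.36 + 38239.88 = 211688.24

Total landed cost: CNY 211688.24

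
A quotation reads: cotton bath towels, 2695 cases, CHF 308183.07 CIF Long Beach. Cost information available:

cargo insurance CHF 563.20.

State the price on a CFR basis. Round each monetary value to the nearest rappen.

From CIF to CFR, the seller no longer bears: insurance.
CFR price = 308183.07 − 563.20 = 307619.87

CFR price: CHF 307619.87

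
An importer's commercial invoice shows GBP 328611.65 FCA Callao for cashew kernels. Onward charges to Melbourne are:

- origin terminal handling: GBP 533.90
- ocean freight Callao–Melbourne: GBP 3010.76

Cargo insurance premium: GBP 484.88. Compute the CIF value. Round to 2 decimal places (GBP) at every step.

CIF = FCA price + pre-shipment costs + freight + insurance
CIF = 328611.65 + 533.90 + 3010.76 + 484.88 = 332641.19

CIF value: GBP 332641.19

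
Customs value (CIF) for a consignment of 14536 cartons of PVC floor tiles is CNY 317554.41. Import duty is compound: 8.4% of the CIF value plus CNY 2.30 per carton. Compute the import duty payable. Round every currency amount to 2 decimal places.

Import duty: CNY 60107.37

Ad valorem component: 317554.41 × 8.4% = 26674.57
Specific component: 14536 × 2.30 = 33432.80
Import duty = 26674.57 + 33432.80 = 60107.37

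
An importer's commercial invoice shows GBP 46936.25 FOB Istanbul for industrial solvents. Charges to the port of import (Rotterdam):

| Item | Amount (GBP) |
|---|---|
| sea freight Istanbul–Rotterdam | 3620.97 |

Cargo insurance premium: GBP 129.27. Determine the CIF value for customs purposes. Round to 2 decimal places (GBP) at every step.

CIF = FOB price + freight + insurance
CIF = 46936.25 + 3620.97 + 129.27 = 50686.49

CIF value: GBP 50686.49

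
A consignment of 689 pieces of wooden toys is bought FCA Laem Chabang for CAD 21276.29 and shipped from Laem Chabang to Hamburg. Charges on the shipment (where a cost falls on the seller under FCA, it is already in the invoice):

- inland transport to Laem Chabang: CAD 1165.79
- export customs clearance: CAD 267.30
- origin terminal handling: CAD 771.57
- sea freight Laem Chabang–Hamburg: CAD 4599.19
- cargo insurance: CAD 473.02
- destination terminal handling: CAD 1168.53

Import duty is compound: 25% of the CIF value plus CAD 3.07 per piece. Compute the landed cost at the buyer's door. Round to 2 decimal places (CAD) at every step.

FCA: the seller delivers export-cleared goods to the carrier; the buyer bears costs from that point.
Already in the invoice (seller's account under FCA): inland to port, export clearance — exclude.
CIF value = FCA price + origin terminal + freight + insurance = 21276.29 + 771.57 + 4599.19 + 473.02 = 27120.07
Ad valorem component: 27120.07 × 25% = 6780.02
Specific component: 689 × 3.07 = 2115.23
Import duty = 6780.02 + 2115.23 = 8895.25
Buyer bears: origin terminal 771.57 + freight 4599.19 + insurance 473.02 + destination terminal 1168.53 + duty 8895.25 = 15907.56
Landed cost = invoice 21276.29 + 15907.56 = 37183.85

Total landed cost: CAD 37183.85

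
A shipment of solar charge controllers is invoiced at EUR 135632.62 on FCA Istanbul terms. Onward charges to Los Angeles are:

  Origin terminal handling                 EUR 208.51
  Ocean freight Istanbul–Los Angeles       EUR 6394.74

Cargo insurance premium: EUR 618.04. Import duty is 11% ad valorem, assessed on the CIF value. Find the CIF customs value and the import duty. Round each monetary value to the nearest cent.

CIF value: EUR 142853.91; import duty: EUR 15713.93

CIF = FCA price + pre-shipment costs + freight + insurance
CIF = 135632.62 + 208.51 + 6394.74 + 618.04 = 142853.91
Import duty = 142853.91 × 11% = 15713.93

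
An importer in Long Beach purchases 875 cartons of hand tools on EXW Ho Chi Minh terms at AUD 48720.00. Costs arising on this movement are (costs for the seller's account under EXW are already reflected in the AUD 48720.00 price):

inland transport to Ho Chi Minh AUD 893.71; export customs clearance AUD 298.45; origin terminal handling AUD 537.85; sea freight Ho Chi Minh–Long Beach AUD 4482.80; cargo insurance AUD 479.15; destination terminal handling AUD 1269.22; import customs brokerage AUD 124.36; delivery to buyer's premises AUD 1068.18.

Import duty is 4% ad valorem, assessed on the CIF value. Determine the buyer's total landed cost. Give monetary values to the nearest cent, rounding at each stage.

EXW: the seller makes goods available at their premises; the buyer bears all onward costs.
CIF value = EXW price + inland to port + export clearance + origin terminal + freight + insurance = 48720.00 + 893.71 + 298.45 + 537.85 + 4482.80 + 479.15 = 55411.96
Import duty = 55411.96 × 4% = 2216.48
Buyer bears: inland to port 893.71 + export clearance 298.45 + origin terminal 537.85 + freight 4482.80 + insurance 479.15 + destination terminal 1269.22 + brokerage 124.36 + delivery 1068.18 + duty 2216.48 = 11370.20
Landed cost = invoice 48720.00 + 11370.20 = 60090.20

Total landed cost: AUD 60090.20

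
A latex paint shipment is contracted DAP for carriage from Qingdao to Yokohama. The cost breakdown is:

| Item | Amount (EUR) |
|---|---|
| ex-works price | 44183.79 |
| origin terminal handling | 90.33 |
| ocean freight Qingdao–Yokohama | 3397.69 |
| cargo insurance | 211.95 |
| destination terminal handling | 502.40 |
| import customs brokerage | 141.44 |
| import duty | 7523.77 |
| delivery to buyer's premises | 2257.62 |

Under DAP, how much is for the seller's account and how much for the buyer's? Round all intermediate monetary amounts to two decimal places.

DAP: the seller bears all costs to the named destination except import duty and clearance.
Seller's account: goods 44183.79 + origin terminal 90.33 + freight 3397.69 + insurance 211.95 + destination terminal 502.40 + delivery 2257.62 = 50643.78
Buyer's account: brokerage 141.44 + duty 7523.77 = 7665.21

Seller: EUR 50643.78; buyer: EUR 7665.21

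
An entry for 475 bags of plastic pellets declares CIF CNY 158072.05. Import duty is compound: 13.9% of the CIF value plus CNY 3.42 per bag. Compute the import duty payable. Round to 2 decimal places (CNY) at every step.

Ad valorem component: 158072.05 × 13.9% = 21972.01
Specific component: 475 × 3.42 = 1624.50
Import duty = 21972.01 + 1624.50 = 23596.51

Import duty: CNY 23596.51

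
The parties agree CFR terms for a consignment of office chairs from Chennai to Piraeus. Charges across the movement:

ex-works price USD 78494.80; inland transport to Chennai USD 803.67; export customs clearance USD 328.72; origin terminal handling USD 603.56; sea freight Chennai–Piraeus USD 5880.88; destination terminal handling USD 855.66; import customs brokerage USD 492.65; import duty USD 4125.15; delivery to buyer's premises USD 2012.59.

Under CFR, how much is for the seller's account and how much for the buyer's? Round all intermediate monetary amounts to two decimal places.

Seller: USD 86111.63; buyer: USD 7486.05

CFR: the seller pays costs through ocean freight to the destination port, but not insurance.
Seller's account: goods 78494.80 + inland to port 803.67 + export clearance 328.72 + origin terminal 603.56 + freight 5880.88 = 86111.63
Buyer's account: destination terminal 855.66 + brokerage 492.65 + duty 4125.15 + delivery 2012.59 = 7486.05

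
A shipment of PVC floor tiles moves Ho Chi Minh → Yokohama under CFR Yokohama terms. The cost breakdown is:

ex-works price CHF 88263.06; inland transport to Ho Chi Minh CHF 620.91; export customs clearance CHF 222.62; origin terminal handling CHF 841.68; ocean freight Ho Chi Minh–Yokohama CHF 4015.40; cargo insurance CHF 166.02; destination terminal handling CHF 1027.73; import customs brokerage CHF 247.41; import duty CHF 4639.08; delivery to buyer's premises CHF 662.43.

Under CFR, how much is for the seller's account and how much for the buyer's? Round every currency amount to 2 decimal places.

Seller: CHF 93963.67; buyer: CHF 6742.67

CFR: the seller pays costs through ocean freight to the destination port, but not insurance.
Seller's account: goods 88263.06 + inland to port 620.91 + export clearance 222.62 + origin terminal 841.68 + freight 4015.40 = 93963.67
Buyer's account: insurance 166.02 + destination terminal 1027.73 + brokerage 247.41 + duty 4639.08 + delivery 662.43 = 6742.67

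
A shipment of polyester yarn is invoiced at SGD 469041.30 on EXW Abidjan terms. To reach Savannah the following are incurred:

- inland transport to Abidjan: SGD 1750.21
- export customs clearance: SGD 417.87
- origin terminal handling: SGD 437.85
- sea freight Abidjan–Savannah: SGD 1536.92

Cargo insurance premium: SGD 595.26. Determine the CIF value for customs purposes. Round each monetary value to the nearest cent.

CIF value: SGD 473779.41

CIF = EXW price + pre-shipment costs + freight + insurance
CIF = 469041.30 + 1750.21 + 417.87 + 437.85 + 1536.92 + 595.26 = 473779.41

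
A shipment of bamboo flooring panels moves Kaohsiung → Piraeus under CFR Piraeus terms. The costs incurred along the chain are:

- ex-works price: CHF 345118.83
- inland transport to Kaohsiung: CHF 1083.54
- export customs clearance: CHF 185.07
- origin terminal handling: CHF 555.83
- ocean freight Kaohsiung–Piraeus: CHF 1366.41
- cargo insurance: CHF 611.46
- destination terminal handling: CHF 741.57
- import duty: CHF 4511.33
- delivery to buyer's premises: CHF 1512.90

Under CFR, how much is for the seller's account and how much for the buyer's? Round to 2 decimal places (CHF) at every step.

CFR: the seller pays costs through ocean freight to the destination port, but not insurance.
Seller's account: goods 345118.83 + inland to port 1083.54 + export clearance 185.07 + origin terminal 555.83 + freight 1366.41 = 348309.68
Buyer's account: insurance 611.46 + destination terminal 741.57 + duty 4511.33 + delivery 1512.90 = 7377.26

Seller: CHF 348309.68; buyer: CHF 7377.26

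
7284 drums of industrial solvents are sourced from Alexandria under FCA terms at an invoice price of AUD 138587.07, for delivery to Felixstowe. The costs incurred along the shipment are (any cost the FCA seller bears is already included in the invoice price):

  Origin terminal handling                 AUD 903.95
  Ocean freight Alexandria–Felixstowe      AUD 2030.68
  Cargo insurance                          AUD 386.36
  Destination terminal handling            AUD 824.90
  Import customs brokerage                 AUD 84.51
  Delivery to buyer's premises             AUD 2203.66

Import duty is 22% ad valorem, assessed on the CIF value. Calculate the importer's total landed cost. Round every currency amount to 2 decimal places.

FCA: the seller delivers export-cleared goods to the carrier; the buyer bears costs from that point.
CIF value = FCA price + origin terminal + freight + insurance = 138587.07 + 903.95 + 2030.68 + 386.36 = 141908.06
Import duty = 141908.06 × 22% = 31219.77
Buyer bears: origin terminal 903.95 + freight 2030.68 + insurance 386.36 + destination terminal 824.90 + brokerage 84.51 + delivery 2203.66 + duty 31219.77 = 37653.83
Landed cost = invoice 138587.07 + 37653.83 = 176240.90

Total landed cost: AUD 176240.90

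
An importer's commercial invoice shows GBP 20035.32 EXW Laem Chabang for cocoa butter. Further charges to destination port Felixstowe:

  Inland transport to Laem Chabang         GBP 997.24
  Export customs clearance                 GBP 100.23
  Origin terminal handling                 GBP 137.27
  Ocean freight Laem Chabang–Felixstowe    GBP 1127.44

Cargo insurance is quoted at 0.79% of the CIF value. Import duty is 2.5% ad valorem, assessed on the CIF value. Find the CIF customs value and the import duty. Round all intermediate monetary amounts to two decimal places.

Let C be the CIF value. C = EXW price + pre-shipment costs + freight + 0.79% × C
C − 0.79% × C = 20035.32 + 997.24 + 100.23 + 137.27 + 1127.44
0.9921 × C = 22397.50
C = 22397.50 / 0.9921 = 22575.85
Insurance premium = 0.79% × 22575.85 = 178.35
Import duty = 22575.85 × 2.5% = 564.40

CIF value: GBP 22575.85; import duty: GBP 564.40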